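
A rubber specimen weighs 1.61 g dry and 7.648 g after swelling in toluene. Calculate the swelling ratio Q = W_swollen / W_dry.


Q = W_swollen / W_dry
Q = 7.648 / 1.61
Q = 4.75

Q = 4.75


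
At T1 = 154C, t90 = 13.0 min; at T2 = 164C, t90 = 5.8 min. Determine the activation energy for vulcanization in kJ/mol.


T1 = 427.15 K, T2 = 437.15 K
1/T1 - 1/T2 = 5.3554e-05
ln(t1/t2) = ln(13.0/5.8) = 0.8071
Ea = 8.314 * 0.8071 / 5.3554e-05 = 125297.8603 J/mol
Ea = 125.3 kJ/mol

125.3 kJ/mol


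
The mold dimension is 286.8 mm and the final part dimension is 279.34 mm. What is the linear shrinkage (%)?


Shrinkage = (mold - part) / mold * 100
= (286.8 - 279.34) / 286.8 * 100
= 7.46 / 286.8 * 100
= 2.6%

2.6%


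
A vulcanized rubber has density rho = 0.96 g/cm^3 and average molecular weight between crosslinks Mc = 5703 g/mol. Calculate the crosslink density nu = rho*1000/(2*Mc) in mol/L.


nu = rho * 1000 / (2 * Mc)
nu = 0.96 * 1000 / (2 * 5703)
nu = 960.0 / 11406
nu = 0.0842 mol/L

0.0842 mol/L


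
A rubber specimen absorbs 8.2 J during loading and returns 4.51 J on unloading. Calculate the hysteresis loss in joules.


Hysteresis loss = loading - unloading
= 8.2 - 4.51
= 3.69 J

3.69 J


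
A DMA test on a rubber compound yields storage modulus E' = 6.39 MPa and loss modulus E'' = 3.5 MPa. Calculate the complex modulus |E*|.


|E*| = sqrt(E'^2 + E''^2)
= sqrt(6.39^2 + 3.5^2)
= sqrt(40.8321 + 12.2500)
= 7.286 MPa

7.286 MPa


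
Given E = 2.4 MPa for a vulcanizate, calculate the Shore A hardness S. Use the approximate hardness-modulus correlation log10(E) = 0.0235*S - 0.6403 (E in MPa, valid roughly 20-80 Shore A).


log10(E) = 0.0235*S - 0.6403  =>  S = (log10(E) + 0.6403) / 0.0235
log10(2.4) = 0.380211
S = (0.380211 + 0.6403) / 0.0235 = 1.020511 / 0.0235
S = 43.4

Shore A = 43.4


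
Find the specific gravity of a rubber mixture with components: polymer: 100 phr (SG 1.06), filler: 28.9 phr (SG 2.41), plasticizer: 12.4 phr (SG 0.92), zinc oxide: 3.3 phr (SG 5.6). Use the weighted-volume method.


Sum of weights = 144.6
Volume contributions:
  polymer: 100/1.06 = 94.3396
  filler: 28.9/2.41 = 11.9917
  plasticizer: 12.4/0.92 = 13.4783
  zinc oxide: 3.3/5.6 = 0.5893
Sum of volumes = 120.3989
SG = 144.6 / 120.3989 = 1.201

SG = 1.201


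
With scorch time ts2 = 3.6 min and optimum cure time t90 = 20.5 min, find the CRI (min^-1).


CRI = 100 / (t90 - ts2)
= 100 / (20.5 - 3.6)
= 100 / 16.9
= 5.92 min^-1

5.92 min^-1


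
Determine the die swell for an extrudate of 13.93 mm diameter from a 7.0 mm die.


Die swell ratio = D_extrudate / D_die
= 13.93 / 7.0
= 1.99

Die swell = 1.99


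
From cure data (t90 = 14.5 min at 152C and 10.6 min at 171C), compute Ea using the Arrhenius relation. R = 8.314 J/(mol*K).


T1 = 425.15 K, T2 = 444.15 K
1/T1 - 1/T2 = 1.0062e-04
ln(t1/t2) = ln(14.5/10.6) = 0.3133
Ea = 8.314 * 0.3133 / 1.0062e-04 = 25886.9715 J/mol
Ea = 25.89 kJ/mol

25.89 kJ/mol


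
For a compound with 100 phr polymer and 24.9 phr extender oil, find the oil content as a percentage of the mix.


Oil % = oil / (100 + oil) * 100
= 24.9 / (100 + 24.9) * 100
= 24.9 / 124.9 * 100
= 19.94%

19.94%


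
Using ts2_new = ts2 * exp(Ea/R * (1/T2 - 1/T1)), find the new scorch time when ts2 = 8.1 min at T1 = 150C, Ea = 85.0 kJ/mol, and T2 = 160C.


Convert temperatures: T1 = 150 + 273.15 = 423.15 K, T2 = 160 + 273.15 = 433.15 K
ts2_new = 8.1 * exp(85000 / 8.314 * (1/433.15 - 1/423.15))
1/T2 - 1/T1 = -5.4559e-05
ts2_new = 4.64 min

4.64 min


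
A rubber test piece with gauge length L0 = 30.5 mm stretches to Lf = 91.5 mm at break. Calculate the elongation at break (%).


Elongation = (Lf - L0) / L0 * 100
= (91.5 - 30.5) / 30.5 * 100
= 61.0 / 30.5 * 100
= 200.0%

200.0%


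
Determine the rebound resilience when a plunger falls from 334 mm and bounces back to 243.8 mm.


Resilience = h_rebound / h_drop * 100
= 243.8 / 334 * 100
= 73.0%

73.0%


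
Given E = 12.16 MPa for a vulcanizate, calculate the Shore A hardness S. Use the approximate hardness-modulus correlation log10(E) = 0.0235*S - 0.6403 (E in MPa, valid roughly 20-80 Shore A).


log10(E) = 0.0235*S - 0.6403  =>  S = (log10(E) + 0.6403) / 0.0235
log10(12.16) = 1.084934
S = (1.084934 + 0.6403) / 0.0235 = 1.725234 / 0.0235
S = 73.4

Shore A = 73.4


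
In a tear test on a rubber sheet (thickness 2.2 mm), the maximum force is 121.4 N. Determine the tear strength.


Tear strength = force / thickness
= 121.4 / 2.2
= 55.18 N/mm

55.18 N/mm


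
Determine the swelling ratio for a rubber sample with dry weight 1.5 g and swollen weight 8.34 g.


Q = W_swollen / W_dry
Q = 8.34 / 1.5
Q = 5.56

Q = 5.56


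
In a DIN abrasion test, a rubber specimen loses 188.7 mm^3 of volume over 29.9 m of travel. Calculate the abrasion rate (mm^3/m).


Rate = volume_loss / distance
= 188.7 / 29.9
= 6.311 mm^3/m

6.311 mm^3/m


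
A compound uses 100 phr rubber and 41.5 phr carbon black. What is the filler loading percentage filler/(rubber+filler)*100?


Filler % = filler / (rubber + filler) * 100
= 41.5 / (100 + 41.5) * 100
= 41.5 / 141.5 * 100
= 29.33%

29.33%


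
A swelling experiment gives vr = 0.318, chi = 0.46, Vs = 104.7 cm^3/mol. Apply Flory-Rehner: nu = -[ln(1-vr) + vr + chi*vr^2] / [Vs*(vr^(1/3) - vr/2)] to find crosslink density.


ln(1 - vr) = ln(1 - 0.318) = -0.3827
Numerator = -((-0.3827) + 0.318 + 0.46 * 0.318^2) = 0.0182
Denominator = 104.7 * (0.318^(1/3) - 0.318/2) = 54.8170
nu = 0.0182 / 54.8170 = 3.3217e-04 mol/cm^3

3.3217e-04 mol/cm^3


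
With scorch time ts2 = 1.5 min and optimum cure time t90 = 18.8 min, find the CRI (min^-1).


CRI = 100 / (t90 - ts2)
= 100 / (18.8 - 1.5)
= 100 / 17.3
= 5.78 min^-1

5.78 min^-1


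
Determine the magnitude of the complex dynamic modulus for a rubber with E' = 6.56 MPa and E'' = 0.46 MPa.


|E*| = sqrt(E'^2 + E''^2)
= sqrt(6.56^2 + 0.46^2)
= sqrt(43.0336 + 0.2116)
= 6.576 MPa

6.576 MPa


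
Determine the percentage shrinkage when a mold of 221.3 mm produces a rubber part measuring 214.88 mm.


Shrinkage = (mold - part) / mold * 100
= (221.3 - 214.88) / 221.3 * 100
= 6.42 / 221.3 * 100
= 2.9%

2.9%


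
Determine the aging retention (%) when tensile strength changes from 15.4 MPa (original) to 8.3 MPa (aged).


Retention = aged / original * 100
= 8.3 / 15.4 * 100
= 53.9%

53.9%


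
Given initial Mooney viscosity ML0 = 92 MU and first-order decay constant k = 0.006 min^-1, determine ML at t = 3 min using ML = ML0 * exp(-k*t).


ML = ML0 * exp(-k * t)
ML = 92 * exp(-0.006 * 3)
ML = 92 * 0.9822
ML = 90.36 MU

90.36 MU


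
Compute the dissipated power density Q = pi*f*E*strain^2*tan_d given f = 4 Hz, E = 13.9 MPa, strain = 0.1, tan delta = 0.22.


Q = pi * f * E * strain^2 * tan_d
= pi * 4 * 13.9 * 0.1^2 * 0.22
= pi * 4 * 13.9 * 0.0100 * 0.22
= 0.3843

Q = 0.3843


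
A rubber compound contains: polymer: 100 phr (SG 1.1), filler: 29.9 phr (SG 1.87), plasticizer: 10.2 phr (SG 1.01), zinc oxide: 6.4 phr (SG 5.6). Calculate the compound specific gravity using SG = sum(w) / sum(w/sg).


Sum of weights = 146.5
Volume contributions:
  polymer: 100/1.1 = 90.9091
  filler: 29.9/1.87 = 15.9893
  plasticizer: 10.2/1.01 = 10.0990
  zinc oxide: 6.4/5.6 = 1.1429
Sum of volumes = 118.1403
SG = 146.5 / 118.1403 = 1.24

SG = 1.24


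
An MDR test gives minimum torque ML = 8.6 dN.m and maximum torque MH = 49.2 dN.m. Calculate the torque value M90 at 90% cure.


M90 = ML + 0.9 * (MH - ML)
M90 = 8.6 + 0.9 * (49.2 - 8.6)
M90 = 8.6 + 0.9 * 40.6
M90 = 45.14 dN.m

45.14 dN.m


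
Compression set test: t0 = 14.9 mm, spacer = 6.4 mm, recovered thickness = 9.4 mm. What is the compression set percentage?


CS = (t0 - recovered) / (t0 - ts) * 100
= (14.9 - 9.4) / (14.9 - 6.4) * 100
= 5.5 / 8.5 * 100
= 64.7%

64.7%


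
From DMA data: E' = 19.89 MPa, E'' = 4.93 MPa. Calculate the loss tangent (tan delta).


tan delta = E'' / E'
= 4.93 / 19.89
= 0.2479

tan delta = 0.2479


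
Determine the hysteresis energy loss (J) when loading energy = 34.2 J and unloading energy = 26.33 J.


Hysteresis loss = loading - unloading
= 34.2 - 26.33
= 7.87 J

7.87 J


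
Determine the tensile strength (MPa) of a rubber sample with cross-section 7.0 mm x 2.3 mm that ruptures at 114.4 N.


Area = width * thickness = 7.0 * 2.3 = 16.1 mm^2
TS = force / area = 114.4 / 16.1 = 7.11 MPa

7.11 MPa


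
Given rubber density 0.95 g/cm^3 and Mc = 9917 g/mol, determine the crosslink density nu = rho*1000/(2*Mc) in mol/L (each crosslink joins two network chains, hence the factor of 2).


nu = rho * 1000 / (2 * Mc)
nu = 0.95 * 1000 / (2 * 9917)
nu = 950.0 / 19834
nu = 0.0479 mol/L

0.0479 mol/L


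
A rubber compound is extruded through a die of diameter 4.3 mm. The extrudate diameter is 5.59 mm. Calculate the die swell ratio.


Die swell ratio = D_extrudate / D_die
= 5.59 / 4.3
= 1.3

Die swell = 1.3


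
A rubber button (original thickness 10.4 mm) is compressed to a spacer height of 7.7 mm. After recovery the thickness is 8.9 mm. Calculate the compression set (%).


CS = (t0 - recovered) / (t0 - ts) * 100
= (10.4 - 8.9) / (10.4 - 7.7) * 100
= 1.5 / 2.7 * 100
= 55.6%

55.6%


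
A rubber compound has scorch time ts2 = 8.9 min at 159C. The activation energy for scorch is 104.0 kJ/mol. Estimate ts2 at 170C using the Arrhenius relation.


Convert temperatures: T1 = 159 + 273.15 = 432.15 K, T2 = 170 + 273.15 = 443.15 K
ts2_new = 8.9 * exp(104000 / 8.314 * (1/443.15 - 1/432.15))
1/T2 - 1/T1 = -5.7439e-05
ts2_new = 4.34 min

4.34 min


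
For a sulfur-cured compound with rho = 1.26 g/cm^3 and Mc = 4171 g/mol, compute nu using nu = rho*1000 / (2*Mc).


nu = rho * 1000 / (2 * Mc)
nu = 1.26 * 1000 / (2 * 4171)
nu = 1260.0 / 8342
nu = 0.1510 mol/L

0.1510 mol/L


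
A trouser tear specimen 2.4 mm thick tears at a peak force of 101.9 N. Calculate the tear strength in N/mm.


Tear strength = force / thickness
= 101.9 / 2.4
= 42.46 N/mm

42.46 N/mm


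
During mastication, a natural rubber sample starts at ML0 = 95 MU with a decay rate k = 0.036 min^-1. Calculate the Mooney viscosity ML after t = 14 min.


ML = ML0 * exp(-k * t)
ML = 95 * exp(-0.036 * 14)
ML = 95 * 0.6041
ML = 57.39 MU

57.39 MU


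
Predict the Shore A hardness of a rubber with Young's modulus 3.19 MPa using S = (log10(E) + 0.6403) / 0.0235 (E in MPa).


log10(E) = 0.0235*S - 0.6403  =>  S = (log10(E) + 0.6403) / 0.0235
log10(3.19) = 0.503791
S = (0.503791 + 0.6403) / 0.0235 = 1.144091 / 0.0235
S = 48.7

Shore A = 48.7


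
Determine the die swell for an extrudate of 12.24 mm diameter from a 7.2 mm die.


Die swell ratio = D_extrudate / D_die
= 12.24 / 7.2
= 1.7

Die swell = 1.7


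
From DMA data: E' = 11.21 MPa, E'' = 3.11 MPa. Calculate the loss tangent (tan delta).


tan delta = E'' / E'
= 3.11 / 11.21
= 0.2774

tan delta = 0.2774


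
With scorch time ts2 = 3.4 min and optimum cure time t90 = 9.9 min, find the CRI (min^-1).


CRI = 100 / (t90 - ts2)
= 100 / (9.9 - 3.4)
= 100 / 6.5
= 15.38 min^-1

15.38 min^-1


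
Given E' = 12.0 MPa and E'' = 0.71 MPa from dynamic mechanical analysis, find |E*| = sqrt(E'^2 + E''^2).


|E*| = sqrt(E'^2 + E''^2)
= sqrt(12.0^2 + 0.71^2)
= sqrt(144.0000 + 0.5041)
= 12.021 MPa

12.021 MPa


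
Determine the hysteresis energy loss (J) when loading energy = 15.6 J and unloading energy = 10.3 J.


Hysteresis loss = loading - unloading
= 15.6 - 10.3
= 5.3 J

5.3 J


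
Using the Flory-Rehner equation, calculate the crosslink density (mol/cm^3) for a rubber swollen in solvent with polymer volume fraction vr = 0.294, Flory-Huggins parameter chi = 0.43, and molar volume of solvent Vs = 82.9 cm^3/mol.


ln(1 - vr) = ln(1 - 0.294) = -0.3481
Numerator = -((-0.3481) + 0.294 + 0.43 * 0.294^2) = 0.0170
Denominator = 82.9 * (0.294^(1/3) - 0.294/2) = 42.9372
nu = 0.0170 / 42.9372 = 3.9529e-04 mol/cm^3

3.9529e-04 mol/cm^3


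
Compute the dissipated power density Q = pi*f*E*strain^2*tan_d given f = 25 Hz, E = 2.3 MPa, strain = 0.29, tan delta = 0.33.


Q = pi * f * E * strain^2 * tan_d
= pi * 25 * 2.3 * 0.29^2 * 0.33
= pi * 25 * 2.3 * 0.0841 * 0.33
= 5.0133

Q = 5.0133


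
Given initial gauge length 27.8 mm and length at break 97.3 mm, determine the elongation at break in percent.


Elongation = (Lf - L0) / L0 * 100
= (97.3 - 27.8) / 27.8 * 100
= 69.5 / 27.8 * 100
= 250.0%

250.0%


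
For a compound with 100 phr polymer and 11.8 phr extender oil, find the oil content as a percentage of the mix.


Oil % = oil / (100 + oil) * 100
= 11.8 / (100 + 11.8) * 100
= 11.8 / 111.8 * 100
= 10.55%

10.55%


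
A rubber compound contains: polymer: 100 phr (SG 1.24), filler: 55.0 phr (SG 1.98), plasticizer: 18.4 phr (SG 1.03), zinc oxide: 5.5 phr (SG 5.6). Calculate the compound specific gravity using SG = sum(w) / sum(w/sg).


Sum of weights = 178.9
Volume contributions:
  polymer: 100/1.24 = 80.6452
  filler: 55.0/1.98 = 27.7778
  plasticizer: 18.4/1.03 = 17.8641
  zinc oxide: 5.5/5.6 = 0.9821
Sum of volumes = 127.2692
SG = 178.9 / 127.2692 = 1.406

SG = 1.406


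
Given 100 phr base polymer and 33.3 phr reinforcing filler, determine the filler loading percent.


Filler % = filler / (rubber + filler) * 100
= 33.3 / (100 + 33.3) * 100
= 33.3 / 133.3 * 100
= 24.98%

24.98%


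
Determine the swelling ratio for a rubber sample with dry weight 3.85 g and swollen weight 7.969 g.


Q = W_swollen / W_dry
Q = 7.969 / 3.85
Q = 2.07

Q = 2.07


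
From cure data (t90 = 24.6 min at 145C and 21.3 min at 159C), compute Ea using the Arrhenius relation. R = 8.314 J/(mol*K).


T1 = 418.15 K, T2 = 432.15 K
1/T1 - 1/T2 = 7.7475e-05
ln(t1/t2) = ln(24.6/21.3) = 0.1440
Ea = 8.314 * 0.1440 / 7.7475e-05 = 15457.1641 J/mol
Ea = 15.46 kJ/mol

15.46 kJ/mol


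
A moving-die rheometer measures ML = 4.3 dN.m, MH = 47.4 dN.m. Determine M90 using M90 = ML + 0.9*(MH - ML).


M90 = ML + 0.9 * (MH - ML)
M90 = 4.3 + 0.9 * (47.4 - 4.3)
M90 = 4.3 + 0.9 * 43.1
M90 = 43.09 dN.m

43.09 dN.m


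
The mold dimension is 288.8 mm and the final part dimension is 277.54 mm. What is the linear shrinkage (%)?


Shrinkage = (mold - part) / mold * 100
= (288.8 - 277.54) / 288.8 * 100
= 11.26 / 288.8 * 100
= 3.9%

3.9%


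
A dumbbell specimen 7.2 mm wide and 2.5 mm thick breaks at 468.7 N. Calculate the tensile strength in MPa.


Area = width * thickness = 7.2 * 2.5 = 18.0 mm^2
TS = force / area = 468.7 / 18.0 = 26.04 MPa

26.04 MPa


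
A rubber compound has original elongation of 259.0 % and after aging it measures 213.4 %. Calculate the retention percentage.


Retention = aged / original * 100
= 213.4 / 259.0 * 100
= 82.4%

82.4%


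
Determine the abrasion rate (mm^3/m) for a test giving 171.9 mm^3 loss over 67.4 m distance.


Rate = volume_loss / distance
= 171.9 / 67.4
= 2.55 mm^3/m

2.55 mm^3/m


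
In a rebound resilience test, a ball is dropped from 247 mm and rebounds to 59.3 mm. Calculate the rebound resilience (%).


Resilience = h_rebound / h_drop * 100
= 59.3 / 247 * 100
= 24.0%

24.0%


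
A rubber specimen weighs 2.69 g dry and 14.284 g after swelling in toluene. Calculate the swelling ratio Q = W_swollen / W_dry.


Q = W_swollen / W_dry
Q = 14.284 / 2.69
Q = 5.31

Q = 5.31


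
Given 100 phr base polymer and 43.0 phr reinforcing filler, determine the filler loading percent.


Filler % = filler / (rubber + filler) * 100
= 43.0 / (100 + 43.0) * 100
= 43.0 / 143.0 * 100
= 30.07%

30.07%


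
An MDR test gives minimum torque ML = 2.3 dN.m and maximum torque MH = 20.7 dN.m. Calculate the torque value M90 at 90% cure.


M90 = ML + 0.9 * (MH - ML)
M90 = 2.3 + 0.9 * (20.7 - 2.3)
M90 = 2.3 + 0.9 * 18.4
M90 = 18.86 dN.m

18.86 dN.m


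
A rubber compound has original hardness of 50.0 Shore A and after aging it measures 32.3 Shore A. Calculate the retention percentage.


Retention = aged / original * 100
= 32.3 / 50.0 * 100
= 64.6%

64.6%


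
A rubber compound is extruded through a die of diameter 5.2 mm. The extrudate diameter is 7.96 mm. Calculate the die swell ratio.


Die swell ratio = D_extrudate / D_die
= 7.96 / 5.2
= 1.531

Die swell = 1.531


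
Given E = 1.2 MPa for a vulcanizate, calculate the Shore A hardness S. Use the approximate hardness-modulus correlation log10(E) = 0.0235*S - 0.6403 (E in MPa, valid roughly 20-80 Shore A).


log10(E) = 0.0235*S - 0.6403  =>  S = (log10(E) + 0.6403) / 0.0235
log10(1.2) = 0.079181
S = (0.079181 + 0.6403) / 0.0235 = 0.719481 / 0.0235
S = 30.6

Shore A = 30.6


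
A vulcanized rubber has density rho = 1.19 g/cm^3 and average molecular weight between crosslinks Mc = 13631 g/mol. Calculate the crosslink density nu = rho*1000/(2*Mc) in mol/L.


nu = rho * 1000 / (2 * Mc)
nu = 1.19 * 1000 / (2 * 13631)
nu = 1190.0 / 27262
nu = 0.0437 mol/L

0.0437 mol/L


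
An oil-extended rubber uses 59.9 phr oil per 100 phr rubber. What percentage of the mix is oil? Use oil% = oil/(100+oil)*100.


Oil % = oil / (100 + oil) * 100
= 59.9 / (100 + 59.9) * 100
= 59.9 / 159.9 * 100
= 37.46%

37.46%


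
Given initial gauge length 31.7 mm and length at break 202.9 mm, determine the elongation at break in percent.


Elongation = (Lf - L0) / L0 * 100
= (202.9 - 31.7) / 31.7 * 100
= 171.2 / 31.7 * 100
= 540.1%

540.1%


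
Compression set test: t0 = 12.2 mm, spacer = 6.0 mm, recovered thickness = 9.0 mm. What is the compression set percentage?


CS = (t0 - recovered) / (t0 - ts) * 100
= (12.2 - 9.0) / (12.2 - 6.0) * 100
= 3.2 / 6.2 * 100
= 51.6%

51.6%


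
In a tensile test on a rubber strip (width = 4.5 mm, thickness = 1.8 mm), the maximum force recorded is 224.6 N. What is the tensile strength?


Area = width * thickness = 4.5 * 1.8 = 8.1 mm^2
TS = force / area = 224.6 / 8.1 = 27.73 MPa

27.73 MPa


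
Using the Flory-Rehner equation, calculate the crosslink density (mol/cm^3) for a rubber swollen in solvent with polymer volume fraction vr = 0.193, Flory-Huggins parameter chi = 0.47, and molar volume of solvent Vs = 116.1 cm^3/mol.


ln(1 - vr) = ln(1 - 0.193) = -0.2144
Numerator = -((-0.2144) + 0.193 + 0.47 * 0.193^2) = 0.0039
Denominator = 116.1 * (0.193^(1/3) - 0.193/2) = 55.8905
nu = 0.0039 / 55.8905 = 7.0219e-05 mol/cm^3

7.0219e-05 mol/cm^3


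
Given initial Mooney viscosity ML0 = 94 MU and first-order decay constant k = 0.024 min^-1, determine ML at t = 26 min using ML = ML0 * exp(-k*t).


ML = ML0 * exp(-k * t)
ML = 94 * exp(-0.024 * 26)
ML = 94 * 0.5358
ML = 50.36 MU

50.36 MU


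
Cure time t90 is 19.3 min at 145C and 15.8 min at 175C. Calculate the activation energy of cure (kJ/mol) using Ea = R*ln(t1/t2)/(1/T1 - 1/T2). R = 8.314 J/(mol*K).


T1 = 418.15 K, T2 = 448.15 K
1/T1 - 1/T2 = 1.6009e-04
ln(t1/t2) = ln(19.3/15.8) = 0.2001
Ea = 8.314 * 0.2001 / 1.6009e-04 = 10391.5622 J/mol
Ea = 10.39 kJ/mol

10.39 kJ/mol


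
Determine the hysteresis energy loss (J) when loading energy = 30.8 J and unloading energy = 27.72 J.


Hysteresis loss = loading - unloading
= 30.8 - 27.72
= 3.08 J

3.08 J


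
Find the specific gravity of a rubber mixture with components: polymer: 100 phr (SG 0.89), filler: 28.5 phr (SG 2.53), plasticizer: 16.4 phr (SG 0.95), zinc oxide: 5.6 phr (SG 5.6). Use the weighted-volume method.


Sum of weights = 150.5
Volume contributions:
  polymer: 100/0.89 = 112.3596
  filler: 28.5/2.53 = 11.2648
  plasticizer: 16.4/0.95 = 17.2632
  zinc oxide: 5.6/5.6 = 1.0000
Sum of volumes = 141.8875
SG = 150.5 / 141.8875 = 1.061

SG = 1.061


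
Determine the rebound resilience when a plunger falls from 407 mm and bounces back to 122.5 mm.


Resilience = h_rebound / h_drop * 100
= 122.5 / 407 * 100
= 30.1%

30.1%


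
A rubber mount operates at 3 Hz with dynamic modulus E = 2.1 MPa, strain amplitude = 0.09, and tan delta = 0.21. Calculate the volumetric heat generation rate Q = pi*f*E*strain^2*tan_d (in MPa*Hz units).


Q = pi * f * E * strain^2 * tan_d
= pi * 3 * 2.1 * 0.09^2 * 0.21
= pi * 3 * 2.1 * 0.0081 * 0.21
= 0.0337

Q = 0.0337


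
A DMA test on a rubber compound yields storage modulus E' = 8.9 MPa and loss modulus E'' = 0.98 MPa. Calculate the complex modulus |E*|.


|E*| = sqrt(E'^2 + E''^2)
= sqrt(8.9^2 + 0.98^2)
= sqrt(79.2100 + 0.9604)
= 8.954 MPa

8.954 MPa


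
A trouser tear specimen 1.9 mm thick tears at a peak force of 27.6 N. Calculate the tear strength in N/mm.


Tear strength = force / thickness
= 27.6 / 1.9
= 14.53 N/mm

14.53 N/mm


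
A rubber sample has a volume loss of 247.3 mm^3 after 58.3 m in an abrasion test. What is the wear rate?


Rate = volume_loss / distance
= 247.3 / 58.3
= 4.242 mm^3/m

4.242 mm^3/m


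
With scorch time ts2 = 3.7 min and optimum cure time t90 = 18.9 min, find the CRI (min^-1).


CRI = 100 / (t90 - ts2)
= 100 / (18.9 - 3.7)
= 100 / 15.2
= 6.58 min^-1

6.58 min^-1


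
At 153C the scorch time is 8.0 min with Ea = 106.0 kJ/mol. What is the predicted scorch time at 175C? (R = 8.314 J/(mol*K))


Convert temperatures: T1 = 153 + 273.15 = 426.15 K, T2 = 175 + 273.15 = 448.15 K
ts2_new = 8.0 * exp(106000 / 8.314 * (1/448.15 - 1/426.15))
1/T2 - 1/T1 = -1.1520e-04
ts2_new = 1.84 min

1.84 min


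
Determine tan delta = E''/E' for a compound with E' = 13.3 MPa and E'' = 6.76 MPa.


tan delta = E'' / E'
= 6.76 / 13.3
= 0.5083

tan delta = 0.5083


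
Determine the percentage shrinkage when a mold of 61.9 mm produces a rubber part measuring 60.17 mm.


Shrinkage = (mold - part) / mold * 100
= (61.9 - 60.17) / 61.9 * 100
= 1.73 / 61.9 * 100
= 2.79%

2.79%


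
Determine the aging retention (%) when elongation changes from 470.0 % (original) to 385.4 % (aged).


Retention = aged / original * 100
= 385.4 / 470.0 * 100
= 82.0%

82.0%


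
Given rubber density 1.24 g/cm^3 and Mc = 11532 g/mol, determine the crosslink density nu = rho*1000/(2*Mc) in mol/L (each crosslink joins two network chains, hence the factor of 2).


nu = rho * 1000 / (2 * Mc)
nu = 1.24 * 1000 / (2 * 11532)
nu = 1240.0 / 23064
nu = 0.0538 mol/L

0.0538 mol/L


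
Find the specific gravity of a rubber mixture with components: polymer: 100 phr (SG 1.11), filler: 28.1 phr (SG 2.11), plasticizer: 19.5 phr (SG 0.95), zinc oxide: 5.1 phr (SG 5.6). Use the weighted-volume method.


Sum of weights = 152.7
Volume contributions:
  polymer: 100/1.11 = 90.0901
  filler: 28.1/2.11 = 13.3175
  plasticizer: 19.5/0.95 = 20.5263
  zinc oxide: 5.1/5.6 = 0.9107
Sum of volumes = 124.8447
SG = 152.7 / 124.8447 = 1.223

SG = 1.223


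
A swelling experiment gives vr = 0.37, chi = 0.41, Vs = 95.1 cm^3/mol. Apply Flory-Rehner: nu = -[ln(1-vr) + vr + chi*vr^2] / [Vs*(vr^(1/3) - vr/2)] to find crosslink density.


ln(1 - vr) = ln(1 - 0.37) = -0.4620
Numerator = -((-0.4620) + 0.37 + 0.41 * 0.37^2) = 0.0359
Denominator = 95.1 * (0.37^(1/3) - 0.37/2) = 50.6793
nu = 0.0359 / 50.6793 = 7.0850e-04 mol/cm^3

7.0850e-04 mol/cm^3


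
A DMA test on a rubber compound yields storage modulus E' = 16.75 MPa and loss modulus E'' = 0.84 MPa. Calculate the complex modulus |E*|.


|E*| = sqrt(E'^2 + E''^2)
= sqrt(16.75^2 + 0.84^2)
= sqrt(280.5625 + 0.7056)
= 16.771 MPa

16.771 MPa


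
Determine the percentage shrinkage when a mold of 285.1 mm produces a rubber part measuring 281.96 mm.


Shrinkage = (mold - part) / mold * 100
= (285.1 - 281.96) / 285.1 * 100
= 3.14 / 285.1 * 100
= 1.1%

1.1%


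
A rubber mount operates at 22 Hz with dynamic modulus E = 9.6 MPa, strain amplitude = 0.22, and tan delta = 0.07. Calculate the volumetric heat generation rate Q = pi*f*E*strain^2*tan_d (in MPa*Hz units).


Q = pi * f * E * strain^2 * tan_d
= pi * 22 * 9.6 * 0.22^2 * 0.07
= pi * 22 * 9.6 * 0.0484 * 0.07
= 2.2480

Q = 2.2480


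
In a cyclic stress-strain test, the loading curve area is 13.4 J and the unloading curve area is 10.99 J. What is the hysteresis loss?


Hysteresis loss = loading - unloading
= 13.4 - 10.99
= 2.41 J

2.41 J


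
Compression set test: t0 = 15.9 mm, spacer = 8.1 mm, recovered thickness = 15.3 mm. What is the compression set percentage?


CS = (t0 - recovered) / (t0 - ts) * 100
= (15.9 - 15.3) / (15.9 - 8.1) * 100
= 0.6 / 7.8 * 100
= 7.7%

7.7%


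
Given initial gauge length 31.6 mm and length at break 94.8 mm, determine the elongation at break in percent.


Elongation = (Lf - L0) / L0 * 100
= (94.8 - 31.6) / 31.6 * 100
= 63.2 / 31.6 * 100
= 200.0%

200.0%


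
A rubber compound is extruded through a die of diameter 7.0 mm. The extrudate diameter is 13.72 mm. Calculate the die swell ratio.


Die swell ratio = D_extrudate / D_die
= 13.72 / 7.0
= 1.96

Die swell = 1.96


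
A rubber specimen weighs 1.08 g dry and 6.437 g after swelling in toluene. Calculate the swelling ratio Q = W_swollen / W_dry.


Q = W_swollen / W_dry
Q = 6.437 / 1.08
Q = 5.96

Q = 5.96


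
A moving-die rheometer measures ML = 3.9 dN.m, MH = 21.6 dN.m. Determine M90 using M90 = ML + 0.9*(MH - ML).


M90 = ML + 0.9 * (MH - ML)
M90 = 3.9 + 0.9 * (21.6 - 3.9)
M90 = 3.9 + 0.9 * 17.7
M90 = 19.83 dN.m

19.83 dN.m


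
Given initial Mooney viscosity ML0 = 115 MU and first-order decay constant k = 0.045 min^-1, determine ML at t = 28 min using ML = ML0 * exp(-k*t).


ML = ML0 * exp(-k * t)
ML = 115 * exp(-0.045 * 28)
ML = 115 * 0.2837
ML = 32.62 MU

32.62 MU


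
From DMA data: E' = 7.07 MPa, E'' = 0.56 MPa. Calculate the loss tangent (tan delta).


tan delta = E'' / E'
= 0.56 / 7.07
= 0.0792

tan delta = 0.0792


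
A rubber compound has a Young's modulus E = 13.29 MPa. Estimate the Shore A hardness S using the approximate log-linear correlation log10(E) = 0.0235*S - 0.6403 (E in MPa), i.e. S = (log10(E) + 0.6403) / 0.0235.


log10(E) = 0.0235*S - 0.6403  =>  S = (log10(E) + 0.6403) / 0.0235
log10(13.29) = 1.123525
S = (1.123525 + 0.6403) / 0.0235 = 1.763825 / 0.0235
S = 75.1

Shore A = 75.1


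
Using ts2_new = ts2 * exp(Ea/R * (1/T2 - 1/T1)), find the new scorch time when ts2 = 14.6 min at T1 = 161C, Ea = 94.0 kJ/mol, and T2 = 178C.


Convert temperatures: T1 = 161 + 273.15 = 434.15 K, T2 = 178 + 273.15 = 451.15 K
ts2_new = 14.6 * exp(94000 / 8.314 * (1/451.15 - 1/434.15))
1/T2 - 1/T1 = -8.6794e-05
ts2_new = 5.47 min

5.47 min


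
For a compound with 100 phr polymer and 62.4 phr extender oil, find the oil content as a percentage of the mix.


Oil % = oil / (100 + oil) * 100
= 62.4 / (100 + 62.4) * 100
= 62.4 / 162.4 * 100
= 38.42%

38.42%


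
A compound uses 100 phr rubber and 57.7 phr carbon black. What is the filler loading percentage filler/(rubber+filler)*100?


Filler % = filler / (rubber + filler) * 100
= 57.7 / (100 + 57.7) * 100
= 57.7 / 157.7 * 100
= 36.59%

36.59%


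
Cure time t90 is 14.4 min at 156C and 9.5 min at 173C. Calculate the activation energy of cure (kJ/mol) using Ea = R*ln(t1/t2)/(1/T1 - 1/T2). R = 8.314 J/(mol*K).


T1 = 429.15 K, T2 = 446.15 K
1/T1 - 1/T2 = 8.8789e-05
ln(t1/t2) = ln(14.4/9.5) = 0.4159
Ea = 8.314 * 0.4159 / 8.8789e-05 = 38947.3622 J/mol
Ea = 38.95 kJ/mol

38.95 kJ/mol


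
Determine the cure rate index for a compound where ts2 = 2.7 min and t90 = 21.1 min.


CRI = 100 / (t90 - ts2)
= 100 / (21.1 - 2.7)
= 100 / 18.4
= 5.43 min^-1

5.43 min^-1


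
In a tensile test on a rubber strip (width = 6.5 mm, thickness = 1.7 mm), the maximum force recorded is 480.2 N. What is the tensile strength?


Area = width * thickness = 6.5 * 1.7 = 11.05 mm^2
TS = force / area = 480.2 / 11.05 = 43.46 MPa

43.46 MPa


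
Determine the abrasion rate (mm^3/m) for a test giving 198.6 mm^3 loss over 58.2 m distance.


Rate = volume_loss / distance
= 198.6 / 58.2
= 3.412 mm^3/m

3.412 mm^3/m


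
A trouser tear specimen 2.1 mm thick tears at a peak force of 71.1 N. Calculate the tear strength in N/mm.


Tear strength = force / thickness
= 71.1 / 2.1
= 33.86 N/mm

33.86 N/mm


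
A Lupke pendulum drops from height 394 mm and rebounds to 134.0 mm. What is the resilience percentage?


Resilience = h_rebound / h_drop * 100
= 134.0 / 394 * 100
= 34.0%

34.0%


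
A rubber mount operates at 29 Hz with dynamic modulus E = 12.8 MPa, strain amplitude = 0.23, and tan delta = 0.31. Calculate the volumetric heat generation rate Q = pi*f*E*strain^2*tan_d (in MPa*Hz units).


Q = pi * f * E * strain^2 * tan_d
= pi * 29 * 12.8 * 0.23^2 * 0.31
= pi * 29 * 12.8 * 0.0529 * 0.31
= 19.1238

Q = 19.1238


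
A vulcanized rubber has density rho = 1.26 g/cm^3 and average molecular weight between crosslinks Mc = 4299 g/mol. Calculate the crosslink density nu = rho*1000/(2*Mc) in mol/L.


nu = rho * 1000 / (2 * Mc)
nu = 1.26 * 1000 / (2 * 4299)
nu = 1260.0 / 8598
nu = 0.1465 mol/L

0.1465 mol/L


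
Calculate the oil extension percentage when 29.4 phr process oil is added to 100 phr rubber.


Oil % = oil / (100 + oil) * 100
= 29.4 / (100 + 29.4) * 100
= 29.4 / 129.4 * 100
= 22.72%

22.72%


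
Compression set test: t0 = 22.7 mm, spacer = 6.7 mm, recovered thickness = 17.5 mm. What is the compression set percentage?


CS = (t0 - recovered) / (t0 - ts) * 100
= (22.7 - 17.5) / (22.7 - 6.7) * 100
= 5.2 / 16.0 * 100
= 32.5%

32.5%


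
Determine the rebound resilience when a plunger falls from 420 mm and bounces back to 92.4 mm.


Resilience = h_rebound / h_drop * 100
= 92.4 / 420 * 100
= 22.0%

22.0%


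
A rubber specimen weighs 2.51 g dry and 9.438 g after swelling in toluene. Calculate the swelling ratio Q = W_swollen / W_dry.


Q = W_swollen / W_dry
Q = 9.438 / 2.51
Q = 3.76

Q = 3.76


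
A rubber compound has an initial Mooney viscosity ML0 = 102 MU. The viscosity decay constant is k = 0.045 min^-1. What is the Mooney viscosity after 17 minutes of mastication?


ML = ML0 * exp(-k * t)
ML = 102 * exp(-0.045 * 17)
ML = 102 * 0.4653
ML = 47.46 MU

47.46 MU


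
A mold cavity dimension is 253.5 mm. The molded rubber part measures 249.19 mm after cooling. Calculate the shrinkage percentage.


Shrinkage = (mold - part) / mold * 100
= (253.5 - 249.19) / 253.5 * 100
= 4.31 / 253.5 * 100
= 1.7%

1.7%


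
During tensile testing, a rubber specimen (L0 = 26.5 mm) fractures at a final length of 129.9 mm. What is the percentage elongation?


Elongation = (Lf - L0) / L0 * 100
= (129.9 - 26.5) / 26.5 * 100
= 103.4 / 26.5 * 100
= 390.2%

390.2%


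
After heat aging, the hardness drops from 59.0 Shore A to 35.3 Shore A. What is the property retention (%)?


Retention = aged / original * 100
= 35.3 / 59.0 * 100
= 59.8%

59.8%


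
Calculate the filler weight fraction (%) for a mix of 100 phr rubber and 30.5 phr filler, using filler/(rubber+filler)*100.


Filler % = filler / (rubber + filler) * 100
= 30.5 / (100 + 30.5) * 100
= 30.5 / 130.5 * 100
= 23.37%

23.37%


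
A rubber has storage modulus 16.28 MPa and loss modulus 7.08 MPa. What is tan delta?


tan delta = E'' / E'
= 7.08 / 16.28
= 0.4349

tan delta = 0.4349


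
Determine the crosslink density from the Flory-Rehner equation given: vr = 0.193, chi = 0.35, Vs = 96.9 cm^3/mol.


ln(1 - vr) = ln(1 - 0.193) = -0.2144
Numerator = -((-0.2144) + 0.193 + 0.35 * 0.193^2) = 0.0084
Denominator = 96.9 * (0.193^(1/3) - 0.193/2) = 46.6476
nu = 0.0084 / 46.6476 = 1.7995e-04 mol/cm^3

1.7995e-04 mol/cm^3


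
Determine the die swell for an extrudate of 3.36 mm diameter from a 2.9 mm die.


Die swell ratio = D_extrudate / D_die
= 3.36 / 2.9
= 1.159

Die swell = 1.159


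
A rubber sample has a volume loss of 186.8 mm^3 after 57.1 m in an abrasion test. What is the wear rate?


Rate = volume_loss / distance
= 186.8 / 57.1
= 3.271 mm^3/m

3.271 mm^3/m


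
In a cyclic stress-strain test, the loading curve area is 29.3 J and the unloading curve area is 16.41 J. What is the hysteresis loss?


Hysteresis loss = loading - unloading
= 29.3 - 16.41
= 12.89 J

12.89 J


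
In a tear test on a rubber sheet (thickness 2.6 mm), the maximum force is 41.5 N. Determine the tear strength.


Tear strength = force / thickness
= 41.5 / 2.6
= 15.96 N/mm

15.96 N/mm


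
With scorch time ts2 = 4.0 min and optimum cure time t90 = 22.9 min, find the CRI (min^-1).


CRI = 100 / (t90 - ts2)
= 100 / (22.9 - 4.0)
= 100 / 18.9
= 5.29 min^-1

5.29 min^-1


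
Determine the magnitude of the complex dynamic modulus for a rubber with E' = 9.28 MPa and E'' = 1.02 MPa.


|E*| = sqrt(E'^2 + E''^2)
= sqrt(9.28^2 + 1.02^2)
= sqrt(86.1184 + 1.0404)
= 9.336 MPa

9.336 MPa


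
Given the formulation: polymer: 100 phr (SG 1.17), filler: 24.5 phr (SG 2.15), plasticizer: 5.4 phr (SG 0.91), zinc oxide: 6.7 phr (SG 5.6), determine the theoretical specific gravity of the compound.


Sum of weights = 136.6
Volume contributions:
  polymer: 100/1.17 = 85.4701
  filler: 24.5/2.15 = 11.3953
  plasticizer: 5.4/0.91 = 5.9341
  zinc oxide: 6.7/5.6 = 1.1964
Sum of volumes = 103.9959
SG = 136.6 / 103.9959 = 1.314

SG = 1.314


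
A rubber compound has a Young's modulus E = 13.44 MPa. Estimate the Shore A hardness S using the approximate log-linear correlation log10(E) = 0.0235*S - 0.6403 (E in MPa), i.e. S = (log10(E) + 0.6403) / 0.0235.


log10(E) = 0.0235*S - 0.6403  =>  S = (log10(E) + 0.6403) / 0.0235
log10(13.44) = 1.128399
S = (1.128399 + 0.6403) / 0.0235 = 1.768699 / 0.0235
S = 75.3

Shore A = 75.3


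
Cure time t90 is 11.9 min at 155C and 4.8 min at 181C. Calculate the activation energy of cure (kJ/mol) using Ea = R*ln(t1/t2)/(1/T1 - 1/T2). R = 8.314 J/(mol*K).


T1 = 428.15 K, T2 = 454.15 K
1/T1 - 1/T2 = 1.3371e-04
ln(t1/t2) = ln(11.9/4.8) = 0.9079
Ea = 8.314 * 0.9079 / 1.3371e-04 = 56452.1789 J/mol
Ea = 56.45 kJ/mol

56.45 kJ/mol


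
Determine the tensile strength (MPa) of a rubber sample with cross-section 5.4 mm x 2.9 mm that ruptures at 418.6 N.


Area = width * thickness = 5.4 * 2.9 = 15.66 mm^2
TS = force / area = 418.6 / 15.66 = 26.73 MPa

26.73 MPa


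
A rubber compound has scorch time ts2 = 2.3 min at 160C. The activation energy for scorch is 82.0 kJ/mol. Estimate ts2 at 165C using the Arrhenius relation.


Convert temperatures: T1 = 160 + 273.15 = 433.15 K, T2 = 165 + 273.15 = 438.15 K
ts2_new = 2.3 * exp(82000 / 8.314 * (1/438.15 - 1/433.15))
1/T2 - 1/T1 = -2.6346e-05
ts2_new = 1.77 min

1.77 min


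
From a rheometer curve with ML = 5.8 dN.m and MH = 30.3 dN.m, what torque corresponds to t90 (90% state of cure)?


M90 = ML + 0.9 * (MH - ML)
M90 = 5.8 + 0.9 * (30.3 - 5.8)
M90 = 5.8 + 0.9 * 24.5
M90 = 27.85 dN.m

27.85 dN.m


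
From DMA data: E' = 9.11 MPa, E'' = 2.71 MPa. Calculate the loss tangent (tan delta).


tan delta = E'' / E'
= 2.71 / 9.11
= 0.2975

tan delta = 0.2975


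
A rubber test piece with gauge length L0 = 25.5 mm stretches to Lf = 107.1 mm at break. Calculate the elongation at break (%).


Elongation = (Lf - L0) / L0 * 100
= (107.1 - 25.5) / 25.5 * 100
= 81.6 / 25.5 * 100
= 320.0%

320.0%


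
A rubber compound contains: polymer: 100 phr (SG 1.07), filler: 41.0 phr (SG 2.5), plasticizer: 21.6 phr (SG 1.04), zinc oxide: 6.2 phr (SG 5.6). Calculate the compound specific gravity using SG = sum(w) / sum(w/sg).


Sum of weights = 168.8
Volume contributions:
  polymer: 100/1.07 = 93.4579
  filler: 41.0/2.5 = 16.4000
  plasticizer: 21.6/1.04 = 20.7692
  zinc oxide: 6.2/5.6 = 1.1071
Sum of volumes = 131.7343
SG = 168.8 / 131.7343 = 1.281

SG = 1.281


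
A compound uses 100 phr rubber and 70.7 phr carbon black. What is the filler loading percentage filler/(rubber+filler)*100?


Filler % = filler / (rubber + filler) * 100
= 70.7 / (100 + 70.7) * 100
= 70.7 / 170.7 * 100
= 41.42%

41.42%


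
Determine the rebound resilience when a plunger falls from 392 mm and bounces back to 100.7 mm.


Resilience = h_rebound / h_drop * 100
= 100.7 / 392 * 100
= 25.7%

25.7%


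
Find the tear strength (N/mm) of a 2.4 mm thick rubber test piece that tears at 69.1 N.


Tear strength = force / thickness
= 69.1 / 2.4
= 28.79 N/mm

28.79 N/mm


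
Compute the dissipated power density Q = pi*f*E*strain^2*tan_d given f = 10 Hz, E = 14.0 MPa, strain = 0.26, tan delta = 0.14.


Q = pi * f * E * strain^2 * tan_d
= pi * 10 * 14.0 * 0.26^2 * 0.14
= pi * 10 * 14.0 * 0.0676 * 0.14
= 4.1625

Q = 4.1625


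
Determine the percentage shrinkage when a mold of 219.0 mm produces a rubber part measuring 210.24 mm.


Shrinkage = (mold - part) / mold * 100
= (219.0 - 210.24) / 219.0 * 100
= 8.76 / 219.0 * 100
= 4.0%

4.0%


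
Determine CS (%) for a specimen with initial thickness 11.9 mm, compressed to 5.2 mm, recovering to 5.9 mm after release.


CS = (t0 - recovered) / (t0 - ts) * 100
= (11.9 - 5.9) / (11.9 - 5.2) * 100
= 6.0 / 6.7 * 100
= 89.6%

89.6%


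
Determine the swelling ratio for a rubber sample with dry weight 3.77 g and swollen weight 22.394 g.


Q = W_swollen / W_dry
Q = 22.394 / 3.77
Q = 5.94

Q = 5.94


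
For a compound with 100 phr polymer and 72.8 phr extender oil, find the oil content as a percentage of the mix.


Oil % = oil / (100 + oil) * 100
= 72.8 / (100 + 72.8) * 100
= 72.8 / 172.8 * 100
= 42.13%

42.13%


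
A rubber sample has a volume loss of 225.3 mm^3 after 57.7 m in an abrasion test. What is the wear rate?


Rate = volume_loss / distance
= 225.3 / 57.7
= 3.905 mm^3/m

3.905 mm^3/m


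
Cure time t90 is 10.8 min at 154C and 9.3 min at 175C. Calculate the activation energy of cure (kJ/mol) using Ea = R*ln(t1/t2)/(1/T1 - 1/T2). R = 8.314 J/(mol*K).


T1 = 427.15 K, T2 = 448.15 K
1/T1 - 1/T2 = 1.0970e-04
ln(t1/t2) = ln(10.8/9.3) = 0.1495
Ea = 8.314 * 0.1495 / 1.0970e-04 = 11332.5568 J/mol
Ea = 11.33 kJ/mol

11.33 kJ/mol


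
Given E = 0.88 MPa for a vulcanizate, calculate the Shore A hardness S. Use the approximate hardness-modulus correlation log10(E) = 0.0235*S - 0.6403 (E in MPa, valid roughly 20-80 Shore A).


log10(E) = 0.0235*S - 0.6403  =>  S = (log10(E) + 0.6403) / 0.0235
log10(0.88) = -0.055517
S = (-0.055517 + 0.6403) / 0.0235 = 0.584783 / 0.0235
S = 24.9

Shore A = 24.9


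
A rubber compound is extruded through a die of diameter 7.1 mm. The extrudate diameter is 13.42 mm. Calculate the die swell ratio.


Die swell ratio = D_extrudate / D_die
= 13.42 / 7.1
= 1.89

Die swell = 1.89


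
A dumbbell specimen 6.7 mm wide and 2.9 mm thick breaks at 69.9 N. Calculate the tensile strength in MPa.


Area = width * thickness = 6.7 * 2.9 = 19.43 mm^2
TS = force / area = 69.9 / 19.43 = 3.6 MPa

3.6 MPa


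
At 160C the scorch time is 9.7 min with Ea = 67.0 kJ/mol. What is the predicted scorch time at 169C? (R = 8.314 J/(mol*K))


Convert temperatures: T1 = 160 + 273.15 = 433.15 K, T2 = 169 + 273.15 = 442.15 K
ts2_new = 9.7 * exp(67000 / 8.314 * (1/442.15 - 1/433.15))
1/T2 - 1/T1 = -4.6993e-05
ts2_new = 6.64 min

6.64 min


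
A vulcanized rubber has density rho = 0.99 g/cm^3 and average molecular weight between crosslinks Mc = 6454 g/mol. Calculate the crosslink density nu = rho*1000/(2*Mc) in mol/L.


nu = rho * 1000 / (2 * Mc)
nu = 0.99 * 1000 / (2 * 6454)
nu = 990.0 / 12908
nu = 0.0767 mol/L

0.0767 mol/L


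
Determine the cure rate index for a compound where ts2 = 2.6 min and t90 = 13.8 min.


CRI = 100 / (t90 - ts2)
= 100 / (13.8 - 2.6)
= 100 / 11.2
= 8.93 min^-1

8.93 min^-1


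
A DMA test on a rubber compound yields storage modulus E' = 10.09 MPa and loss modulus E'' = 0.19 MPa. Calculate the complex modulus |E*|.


|E*| = sqrt(E'^2 + E''^2)
= sqrt(10.09^2 + 0.19^2)
= sqrt(101.8081 + 0.0361)
= 10.092 MPa

10.092 MPa


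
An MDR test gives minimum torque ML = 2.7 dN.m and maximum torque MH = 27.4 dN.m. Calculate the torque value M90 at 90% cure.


M90 = ML + 0.9 * (MH - ML)
M90 = 2.7 + 0.9 * (27.4 - 2.7)
M90 = 2.7 + 0.9 * 24.7
M90 = 24.93 dN.m

24.93 dN.m


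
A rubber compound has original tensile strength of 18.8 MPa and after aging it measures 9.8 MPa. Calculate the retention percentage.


Retention = aged / original * 100
= 9.8 / 18.8 * 100
= 52.1%

52.1%
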